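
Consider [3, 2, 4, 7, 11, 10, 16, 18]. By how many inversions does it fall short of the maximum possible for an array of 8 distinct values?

26

Maximum inversions for 8 distinct elements is C(8, 2) = 8·7/2 = 28.
Current inversions — for each element, count later smaller elements:
3: 1
2: 0
4: 0
7: 0
11: 1
10: 0
16: 0
18: 0
Current total: 1 + 0 + 0 + 0 + 1 + 0 + 0 + 0 = 2
Shortfall: 28 − 2 = 26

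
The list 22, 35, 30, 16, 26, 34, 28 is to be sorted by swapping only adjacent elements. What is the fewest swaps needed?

10

Each adjacent swap fixes exactly one inversion, so the minimum swap count equals the number of inversions.
Count inversions — for each element, later elements that are smaller:
22: 16 → 1
35: 30, 16, 26, 34, 28 → 5
30: 16, 26, 28 → 3
16: none → 0
26: none → 0
34: 28 → 1
28: none → 0
Total inversions: 1 + 5 + 3 + 0 + 0 + 1 + 0 = 10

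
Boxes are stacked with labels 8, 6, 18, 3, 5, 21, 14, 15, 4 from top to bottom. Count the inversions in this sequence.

18 out-of-order pairs

For each element, count later entries that are smaller:
8 → 6, 3, 5, 4 → 4
6 → 3, 5, 4 → 3
18 → 3, 5, 14, 15, 4 → 5
3 → none → 0
5 → 4 → 1
21 → 14, 15, 4 → 3
14 → 4 → 1
15 → 4 → 1
4 → none → 0
Sum: 4 + 3 + 5 + 0 + 1 + 3 + 1 + 1 + 0 = 18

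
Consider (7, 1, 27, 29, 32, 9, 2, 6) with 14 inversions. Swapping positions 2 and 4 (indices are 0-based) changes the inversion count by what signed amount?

+3

Positions 2 and 4 hold 27 and 32; after swapping, the array is [7, 1, 32, 29, 27, 9, 2, 6].
Sweep left to right; for each value list the smaller values that follow it:
7 → 1, 2, 6 → 3
1 → none → 0
32 → 29, 27, 9, 2, 6 → 5
29 → 27, 9, 2, 6 → 4
27 → 9, 2, 6 → 3
9 → 2, 6 → 2
2 → none → 0
6 → none → 0
Sum: 3 + 0 + 5 + 4 + 3 + 2 + 0 + 0 = 17
Change: 17 − 14 = +3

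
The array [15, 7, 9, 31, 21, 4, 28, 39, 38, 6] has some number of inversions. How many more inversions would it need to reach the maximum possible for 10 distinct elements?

27

Maximum inversions for 10 distinct elements is C(10, 2) = 10·9/2 = 45.
Current inversions — for each element, count later smaller elements:
15: 4
7: 2
9: 2
31: 4
21: 2
4: 0
28: 1
39: 2
38: 1
6: 0
Current total: 4 + 2 + 2 + 4 + 2 + 0 + 1 + 2 + 1 + 0 = 18
Shortfall: 45 − 18 = 27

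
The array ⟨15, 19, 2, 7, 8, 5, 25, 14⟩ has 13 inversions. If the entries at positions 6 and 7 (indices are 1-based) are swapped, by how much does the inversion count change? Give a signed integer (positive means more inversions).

Positions 6 and 7 hold 5 and 25; after swapping, the array is [15, 19, 2, 7, 8, 25, 5, 14].
Element-by-element contributions:
15 → 2, 7, 8, 5, 14 → 5
19 → 2, 7, 8, 5, 14 → 5
2 → none → 0
7 → 5 → 1
8 → 5 → 1
25 → 5, 14 → 2
5 → none → 0
14 → none → 0
Sum: 5 + 5 + 0 + 1 + 1 + 2 + 0 + 0 = 14
Change: 14 − 13 = +1

+1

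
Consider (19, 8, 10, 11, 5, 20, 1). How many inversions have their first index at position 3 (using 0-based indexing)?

The element at index 3 is 11.
Elements after it: 5, 20, 1
Those smaller than 11: 5, 1

2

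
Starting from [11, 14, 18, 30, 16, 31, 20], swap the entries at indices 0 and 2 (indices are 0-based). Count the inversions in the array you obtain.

Inversions: 7

Positions 0 and 2 hold 11 and 18; after swapping, the array is [18, 14, 11, 30, 16, 31, 20].
Element-by-element contributions:
18 → 14, 11, 16 → 3
14 → 11 → 1
11 → none → 0
30 → 16, 20 → 2
16 → none → 0
31 → 20 → 1
20 → none → 0
Sum: 3 + 1 + 0 + 2 + 0 + 1 + 0 = 7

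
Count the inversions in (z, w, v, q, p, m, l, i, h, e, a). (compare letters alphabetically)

55

Element-by-element contributions:
z: 10
w: 9
v: 8
q: 7
p: 6
m: 5
l: 4
i: 3
h: 2
e: 1
a: 0
Sum: 10 + 9 + 8 + 7 + 6 + 5 + 4 + 3 + 2 + 1 + 0 = 55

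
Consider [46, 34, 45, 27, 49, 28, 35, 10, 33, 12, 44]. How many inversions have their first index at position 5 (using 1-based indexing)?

The element at index 5 is 49.
Elements after it: 28, 35, 10, 33, 12, 44
Those smaller than 49: 28, 35, 10, 33, 12, 44

6 such elements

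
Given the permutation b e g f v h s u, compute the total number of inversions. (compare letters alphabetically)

4

Element-by-element contributions:
b → none → 0
e → none → 0
g → f → 1
f → none → 0
v → h, s, u → 3
h → none → 0
s → none → 0
u → none → 0
Sum: 0 + 0 + 1 + 0 + 3 + 0 + 0 + 0 = 4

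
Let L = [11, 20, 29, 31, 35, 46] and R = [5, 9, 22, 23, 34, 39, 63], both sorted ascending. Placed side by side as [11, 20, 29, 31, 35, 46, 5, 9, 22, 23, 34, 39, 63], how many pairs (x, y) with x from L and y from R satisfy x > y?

Count, for every r in R, how many entries of L exceed r:
r = 5: 11, 20, 29, 31, 35, 46 → 6
r = 9: 11, 20, 29, 31, 35, 46 → 6
r = 22: 29, 31, 35, 46 → 4
r = 23: 29, 31, 35, 46 → 4
r = 34: 35, 46 → 2
r = 39: 46 → 1
r = 63: none → 0
Cross-inversions: 6 + 6 + 4 + 4 + 2 + 1 + 0 = 23

There are 23 split inversions.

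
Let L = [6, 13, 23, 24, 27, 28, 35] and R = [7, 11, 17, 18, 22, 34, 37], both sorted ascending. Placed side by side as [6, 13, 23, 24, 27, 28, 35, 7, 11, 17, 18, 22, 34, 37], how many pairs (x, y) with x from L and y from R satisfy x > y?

28 split inversions

For each element r of the right run, count left-run elements greater than r:
r = 7: 13, 23, 24, 27, 28, 35 → 6
r = 11: 13, 23, 24, 27, 28, 35 → 6
r = 17: 23, 24, 27, 28, 35 → 5
r = 18: 23, 24, 27, 28, 35 → 5
r = 22: 23, 24, 27, 28, 35 → 5
r = 34: 35 → 1
r = 37: none → 0
Cross-inversions: 6 + 6 + 5 + 5 + 5 + 1 + 0 = 28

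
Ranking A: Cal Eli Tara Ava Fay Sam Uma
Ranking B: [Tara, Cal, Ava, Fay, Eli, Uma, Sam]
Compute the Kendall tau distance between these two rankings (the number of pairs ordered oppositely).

Discordant pairs: 5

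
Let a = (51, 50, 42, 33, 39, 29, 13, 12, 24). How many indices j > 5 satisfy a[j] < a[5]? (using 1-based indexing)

4

The element at index 5 is 39.
Elements after it: 29, 13, 12, 24
Those smaller than 39: 29, 13, 12, 24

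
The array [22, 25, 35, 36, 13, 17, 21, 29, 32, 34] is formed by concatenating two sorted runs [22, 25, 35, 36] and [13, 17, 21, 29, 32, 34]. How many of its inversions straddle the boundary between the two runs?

For each element r of the right run, count left-run elements greater than r:
r = 13: 22, 25, 35, 36 → 4
r = 17: 22, 25, 35, 36 → 4
r = 21: 22, 25, 35, 36 → 4
r = 29: 35, 36 → 2
r = 32: 35, 36 → 2
r = 34: 35, 36 → 2
Cross-inversions: 4 + 4 + 4 + 2 + 2 + 2 = 18

There are 18 cross-inversions.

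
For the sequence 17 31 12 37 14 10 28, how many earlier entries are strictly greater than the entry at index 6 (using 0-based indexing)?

The element at index 6 is 28.
Elements before it: 17, 31, 12, 37, 14, 10
Those larger than 28: 31, 37

2 such elements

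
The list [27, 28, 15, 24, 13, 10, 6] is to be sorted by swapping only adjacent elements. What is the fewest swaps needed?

19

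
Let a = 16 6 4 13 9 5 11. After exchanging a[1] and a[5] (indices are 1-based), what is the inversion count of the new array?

Positions 1 and 5 hold 16 and 9; after swapping, the array is [9, 6, 4, 13, 16, 5, 11].
Element-by-element contributions:
9: 3
6: 2
4: 0
13: 2
16: 2
5: 0
11: 0
Sum: 3 + 2 + 0 + 2 + 2 + 0 + 0 = 9

9 inversions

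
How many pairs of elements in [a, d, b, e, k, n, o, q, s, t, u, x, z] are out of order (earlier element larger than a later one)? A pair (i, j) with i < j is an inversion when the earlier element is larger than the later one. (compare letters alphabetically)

1

Count, for each position, how many later elements it exceeds:
a → none → 0
d → b → 1
b → none → 0
e → none → 0
k → none → 0
n → none → 0
o → none → 0
q → none → 0
s → none → 0
t → none → 0
u → none → 0
x → none → 0
z → none → 0
Sum: 0 + 1 + 0 + 0 + 0 + 0 + 0 + 0 + 0 + 0 + 0 + 0 + 0 = 1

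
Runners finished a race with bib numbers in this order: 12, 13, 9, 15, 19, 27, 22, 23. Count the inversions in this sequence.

Sweep left to right; for each value list the smaller values that follow it:
12 → 9 → 1
13 → 9 → 1
9 → none → 0
15 → none → 0
19 → none → 0
27 → 22, 23 → 2
22 → none → 0
23 → none → 0
Sum: 1 + 1 + 0 + 0 + 0 + 2 + 0 + 0 = 4

4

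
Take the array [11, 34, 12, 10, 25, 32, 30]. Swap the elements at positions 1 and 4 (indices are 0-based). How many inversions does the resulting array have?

Positions 1 and 4 hold 34 and 25; after swapping, the array is [11, 25, 12, 10, 34, 32, 30].
Count, for each position, how many later elements it exceeds:
11: 1
25: 2
12: 1
10: 0
34: 2
32: 1
30: 0
Sum: 1 + 2 + 1 + 0 + 2 + 1 + 0 = 7

7 inversions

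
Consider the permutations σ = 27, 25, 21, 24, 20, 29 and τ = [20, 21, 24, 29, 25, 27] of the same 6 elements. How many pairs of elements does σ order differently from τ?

Assign each item its position (1..6) in the first ordering, then rewrite the second ordering as that position sequence:
positions: 27→1, 25→2, 21→3, 24→4, 20→5, 29→6
second ordering as positions: [5, 3, 4, 6, 2, 1]
Discordant pairs = inversions in this position sequence.
5: 3, 4, 2, 1 → 4
3: 2, 1 → 2
4: 2, 1 → 2
6: 2, 1 → 2
2: 1 → 1
1: 0
Total: 4 + 2 + 2 + 2 + 1 + 0 = 11

There are 11 discordant pairs.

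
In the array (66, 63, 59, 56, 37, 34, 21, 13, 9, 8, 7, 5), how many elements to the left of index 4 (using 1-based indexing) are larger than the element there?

3

The element at index 4 is 56.
Elements before it: 66, 63, 59
Those larger than 56: 66, 63, 59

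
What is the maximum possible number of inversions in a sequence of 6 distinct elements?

15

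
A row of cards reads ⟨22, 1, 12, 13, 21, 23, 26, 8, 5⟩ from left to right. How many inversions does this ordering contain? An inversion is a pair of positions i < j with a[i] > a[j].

For each element, count later entries that are smaller:
22: 6
1: 0
12: 2
13: 2
21: 2
23: 2
26: 2
8: 1
5: 0
Sum: 6 + 0 + 2 + 2 + 2 + 2 + 2 + 1 + 0 = 17

17 inversions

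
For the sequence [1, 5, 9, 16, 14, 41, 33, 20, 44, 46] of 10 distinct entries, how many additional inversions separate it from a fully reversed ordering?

Maximum inversions for 10 distinct elements is C(10, 2) = 10·9/2 = 45.
Current inversions — for each element, count later smaller elements:
1: 0
5: 0
9: 0
16: 1
14: 0
41: 2
33: 1
20: 0
44: 0
46: 0
Current total: 0 + 0 + 0 + 1 + 0 + 2 + 1 + 0 + 0 + 0 = 4
Shortfall: 45 − 4 = 41

41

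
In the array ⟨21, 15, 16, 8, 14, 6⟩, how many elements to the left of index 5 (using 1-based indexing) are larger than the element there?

3 such elements

The element at index 5 is 14.
Elements before it: 21, 15, 16, 8
Those larger than 14: 21, 15, 16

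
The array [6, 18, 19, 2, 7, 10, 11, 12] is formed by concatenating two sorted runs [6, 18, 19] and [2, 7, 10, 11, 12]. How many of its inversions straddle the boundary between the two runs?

11 cross-inversions

For each element r of the right run, count left-run elements greater than r:
r = 2: 6, 18, 19 → 3
r = 7: 18, 19 → 2
r = 10: 18, 19 → 2
r = 11: 18, 19 → 2
r = 12: 18, 19 → 2
Cross-inversions: 3 + 2 + 2 + 2 + 2 = 11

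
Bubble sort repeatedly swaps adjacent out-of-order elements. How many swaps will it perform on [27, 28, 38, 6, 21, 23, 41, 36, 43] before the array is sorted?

11 swaps

Minimum adjacent swaps = number of inversions (each swap of adjacent out-of-order elements removes one inversion and no swap can remove more).
Count inversions — for each element, later elements that are smaller:
27: 6, 21, 23 → 3
28: 6, 21, 23 → 3
38: 6, 21, 23, 36 → 4
6: none → 0
21: none → 0
23: none → 0
41: 36 → 1
36: none → 0
43: none → 0
Total inversions: 3 + 3 + 4 + 0 + 0 + 0 + 1 + 0 + 0 = 11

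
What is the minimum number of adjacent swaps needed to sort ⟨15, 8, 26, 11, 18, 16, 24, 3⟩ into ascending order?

The minimum number of adjacent swaps to sort an array equals its inversion count, since every such swap removes exactly one inversion.
Count inversions — for each element, later elements that are smaller:
15: 8, 11, 3 → 3
8: 3 → 1
26: 11, 18, 16, 24, 3 → 5
11: 3 → 1
18: 16, 3 → 2
16: 3 → 1
24: 3 → 1
3: none → 0
Total inversions: 3 + 1 + 5 + 1 + 2 + 1 + 1 + 0 = 14

14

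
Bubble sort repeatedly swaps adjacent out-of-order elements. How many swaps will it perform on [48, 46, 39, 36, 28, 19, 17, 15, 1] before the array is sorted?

36 swaps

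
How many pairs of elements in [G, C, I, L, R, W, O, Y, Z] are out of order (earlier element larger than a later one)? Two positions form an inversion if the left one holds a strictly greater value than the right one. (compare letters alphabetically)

3

Element-by-element contributions:
G → C → 1
C → none → 0
I → none → 0
L → none → 0
R → O → 1
W → O → 1
O → none → 0
Y → none → 0
Z → none → 0
Sum: 1 + 0 + 0 + 0 + 1 + 1 + 0 + 0 + 0 = 3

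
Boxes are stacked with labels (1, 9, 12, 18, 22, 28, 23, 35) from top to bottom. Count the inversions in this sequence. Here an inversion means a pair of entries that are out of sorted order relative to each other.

Sweep left to right; for each value list the smaller values that follow it:
1 → none → 0
9 → none → 0
12 → none → 0
18 → none → 0
22 → none → 0
28 → 23 → 1
23 → none → 0
35 → none → 0
Sum: 0 + 0 + 0 + 0 + 0 + 1 + 0 + 0 = 1

1 out-of-order pair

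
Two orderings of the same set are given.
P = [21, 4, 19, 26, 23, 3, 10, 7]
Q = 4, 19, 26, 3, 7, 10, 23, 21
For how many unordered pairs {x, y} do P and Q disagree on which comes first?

Assign each item its position (1..8) in the first ordering, then rewrite the second ordering as that position sequence:
positions: 21→1, 4→2, 19→3, 26→4, 23→5, 3→6, 10→7, 7→8
second ordering as positions: [2, 3, 4, 6, 8, 7, 5, 1]
Discordant pairs = inversions in this position sequence.
2: 1 → 1
3: 1 → 1
4: 1 → 1
6: 5, 1 → 2
8: 7, 5, 1 → 3
7: 5, 1 → 2
5: 1 → 1
1: 0
Total: 1 + 1 + 1 + 2 + 3 + 2 + 1 + 0 = 11

11 disagreeing pairs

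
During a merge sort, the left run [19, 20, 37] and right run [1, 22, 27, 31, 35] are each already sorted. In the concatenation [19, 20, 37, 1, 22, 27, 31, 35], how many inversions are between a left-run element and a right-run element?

7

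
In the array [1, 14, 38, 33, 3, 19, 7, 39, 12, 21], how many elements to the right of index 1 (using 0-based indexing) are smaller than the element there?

3

The element at index 1 is 14.
Elements after it: 38, 33, 3, 19, 7, 39, 12, 21
Those smaller than 14: 3, 7, 12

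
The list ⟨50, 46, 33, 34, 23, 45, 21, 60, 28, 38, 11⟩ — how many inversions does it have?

37

Sweep left to right; for each value list the smaller values that follow it:
50: 9
46: 8
33: 4
34: 4
23: 2
45: 4
21: 1
60: 3
28: 1
38: 1
11: 0
Sum: 9 + 8 + 4 + 4 + 2 + 4 + 1 + 3 + 1 + 1 + 0 = 37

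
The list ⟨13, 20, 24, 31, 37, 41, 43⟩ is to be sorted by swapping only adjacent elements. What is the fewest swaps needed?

Minimum adjacent swaps = number of inversions (each swap of adjacent out-of-order elements removes one inversion and no swap can remove more).
Count inversions — for each element, later elements that are smaller:
13: none → 0
20: none → 0
24: none → 0
31: none → 0
37: none → 0
41: none → 0
43: none → 0
Total inversions: 0 + 0 + 0 + 0 + 0 + 0 + 0 = 0

Swaps: 0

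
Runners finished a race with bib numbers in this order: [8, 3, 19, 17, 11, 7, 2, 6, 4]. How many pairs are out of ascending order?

Sweep left to right; for each value list the smaller values that follow it:
8: 5
3: 1
19: 6
17: 5
11: 4
7: 3
2: 0
6: 1
4: 0
Sum: 5 + 1 + 6 + 5 + 4 + 3 + 0 + 1 + 0 = 25

There are 25 out-of-order pairs.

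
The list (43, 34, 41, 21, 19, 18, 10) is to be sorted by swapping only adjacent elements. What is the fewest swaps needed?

There are 20 adjacent swaps.

The minimum number of adjacent swaps to sort an array equals its inversion count, since every such swap removes exactly one inversion.
Count inversions — for each element, later elements that are smaller:
43: 34, 41, 21, 19, 18, 10 → 6
34: 21, 19, 18, 10 → 4
41: 21, 19, 18, 10 → 4
21: 19, 18, 10 → 3
19: 18, 10 → 2
18: 10 → 1
10: none → 0
Total inversions: 6 + 4 + 4 + 3 + 2 + 1 + 0 = 20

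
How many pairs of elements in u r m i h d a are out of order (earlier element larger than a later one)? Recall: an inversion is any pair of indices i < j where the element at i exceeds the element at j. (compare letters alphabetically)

Inversions: 21

Element-by-element contributions:
u → r, m, i, h, d, a → 6
r → m, i, h, d, a → 5
m → i, h, d, a → 4
i → h, d, a → 3
h → d, a → 2
d → a → 1
a → none → 0
Sum: 6 + 5 + 4 + 3 + 2 + 1 + 0 = 21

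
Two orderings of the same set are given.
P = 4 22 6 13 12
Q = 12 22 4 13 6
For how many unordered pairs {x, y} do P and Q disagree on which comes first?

Disagreeing pairs: 6

Assign each item its position (1..5) in the first ordering, then rewrite the second ordering as that position sequence:
positions: 4→1, 22→2, 6→3, 13→4, 12→5
second ordering as positions: [5, 2, 1, 4, 3]
Discordant pairs = inversions in this position sequence.
5: 2, 1, 4, 3 → 4
2: 1 → 1
1: 0
4: 3 → 1
3: 0
Total: 4 + 1 + 0 + 1 + 0 = 6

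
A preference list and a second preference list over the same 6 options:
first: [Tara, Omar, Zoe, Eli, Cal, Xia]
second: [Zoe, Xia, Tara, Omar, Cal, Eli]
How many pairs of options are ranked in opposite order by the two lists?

Assign each item its position (1..6) in the first ordering, then rewrite the second ordering as that position sequence:
positions: Tara→1, Omar→2, Zoe→3, Eli→4, Cal→5, Xia→6
second ordering as positions: [3, 6, 1, 2, 5, 4]
Discordant pairs = inversions in this position sequence.
3: 1, 2 → 2
6: 1, 2, 5, 4 → 4
1: 0
2: 0
5: 4 → 1
4: 0
Total: 2 + 4 + 0 + 0 + 1 + 0 = 7

7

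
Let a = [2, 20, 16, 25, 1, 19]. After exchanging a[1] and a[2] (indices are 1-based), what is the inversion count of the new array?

8 inversions

Positions 1 and 2 hold 2 and 20; after swapping, the array is [20, 2, 16, 25, 1, 19].
Element-by-element contributions:
20: 4
2: 1
16: 1
25: 2
1: 0
19: 0
Sum: 4 + 1 + 1 + 2 + 0 + 0 = 8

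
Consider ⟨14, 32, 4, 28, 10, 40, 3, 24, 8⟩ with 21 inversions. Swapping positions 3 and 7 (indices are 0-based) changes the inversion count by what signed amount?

Positions 3 and 7 hold 28 and 24; after swapping, the array is [14, 32, 4, 24, 10, 40, 3, 28, 8].
Count, for each position, how many later elements it exceeds:
14 → 4, 10, 3, 8 → 4
32 → 4, 24, 10, 3, 28, 8 → 6
4 → 3 → 1
24 → 10, 3, 8 → 3
10 → 3, 8 → 2
40 → 3, 28, 8 → 3
3 → none → 0
28 → 8 → 1
8 → none → 0
Sum: 4 + 6 + 1 + 3 + 2 + 3 + 0 + 1 + 0 = 20
Change: 20 − 21 = -1

-1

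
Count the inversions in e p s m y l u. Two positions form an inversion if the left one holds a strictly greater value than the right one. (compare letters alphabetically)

Out-of-order pairs: 7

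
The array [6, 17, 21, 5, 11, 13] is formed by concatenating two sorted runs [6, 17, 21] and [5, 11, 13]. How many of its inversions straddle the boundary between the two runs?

7

For each element r of the right run, count left-run elements greater than r:
r = 5: 6, 17, 21 → 3
r = 11: 17, 21 → 2
r = 13: 17, 21 → 2
Cross-inversions: 3 + 2 + 2 = 7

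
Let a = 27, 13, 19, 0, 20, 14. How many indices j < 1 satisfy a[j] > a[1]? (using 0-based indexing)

1

The element at index 1 is 13.
Elements before it: 27
Those larger than 13: 27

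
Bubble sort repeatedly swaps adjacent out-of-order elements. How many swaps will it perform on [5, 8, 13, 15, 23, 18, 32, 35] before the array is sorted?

The minimum number of adjacent swaps to sort an array equals its inversion count, since every such swap removes exactly one inversion.
Count inversions — for each element, later elements that are smaller:
5: none → 0
8: none → 0
13: none → 0
15: none → 0
23: 18 → 1
18: none → 0
32: none → 0
35: none → 0
Total inversions: 0 + 0 + 0 + 0 + 1 + 0 + 0 + 0 = 1

1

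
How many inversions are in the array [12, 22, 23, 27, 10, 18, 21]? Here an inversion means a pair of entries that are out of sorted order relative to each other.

For each element, count later entries that are smaller:
12: 1
22: 3
23: 3
27: 3
10: 0
18: 0
21: 0
Sum: 1 + 3 + 3 + 3 + 0 + 0 + 0 = 10

10 inversions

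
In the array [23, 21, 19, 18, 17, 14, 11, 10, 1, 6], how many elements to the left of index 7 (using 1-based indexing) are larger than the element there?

6 such elements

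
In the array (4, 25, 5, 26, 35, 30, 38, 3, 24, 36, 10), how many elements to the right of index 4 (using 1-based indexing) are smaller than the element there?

3 such elements

The element at index 4 is 26.
Elements after it: 35, 30, 38, 3, 24, 36, 10
Those smaller than 26: 3, 24, 10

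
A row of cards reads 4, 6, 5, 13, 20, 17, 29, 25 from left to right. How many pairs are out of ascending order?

3

Sweep left to right; for each value list the smaller values that follow it:
4: 0
6: 1
5: 0
13: 0
20: 1
17: 0
29: 1
25: 0
Sum: 0 + 1 + 0 + 0 + 1 + 0 + 1 + 0 = 3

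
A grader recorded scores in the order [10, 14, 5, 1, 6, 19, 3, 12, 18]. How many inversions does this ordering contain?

15 out-of-order pairs

Count, for each position, how many later elements it exceeds:
10 → 5, 1, 6, 3 → 4
14 → 5, 1, 6, 3, 12 → 5
5 → 1, 3 → 2
1 → none → 0
6 → 3 → 1
19 → 3, 12, 18 → 3
3 → none → 0
12 → none → 0
18 → none → 0
Sum: 4 + 5 + 2 + 0 + 1 + 3 + 0 + 0 + 0 = 15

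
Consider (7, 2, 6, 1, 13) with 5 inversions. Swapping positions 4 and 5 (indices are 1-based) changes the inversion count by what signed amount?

+1

Positions 4 and 5 hold 1 and 13; after swapping, the array is [7, 2, 6, 13, 1].
For each element, count later entries that are smaller:
7 → 2, 6, 1 → 3
2 → 1 → 1
6 → 1 → 1
13 → 1 → 1
1 → none → 0
Sum: 3 + 1 + 1 + 1 + 0 = 6
Change: 6 − 5 = +1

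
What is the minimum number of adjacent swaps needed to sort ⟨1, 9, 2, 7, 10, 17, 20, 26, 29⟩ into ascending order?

The minimum number of adjacent swaps to sort an array equals its inversion count, since every such swap removes exactly one inversion.
Count inversions — for each element, later elements that are smaller:
1: none → 0
9: 2, 7 → 2
2: none → 0
7: none → 0
10: none → 0
17: none → 0
20: none → 0
26: none → 0
29: none → 0
Total inversions: 0 + 2 + 0 + 0 + 0 + 0 + 0 + 0 + 0 = 2

2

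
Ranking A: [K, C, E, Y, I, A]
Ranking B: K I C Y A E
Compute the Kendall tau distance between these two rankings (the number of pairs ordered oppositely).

5

Assign each item its position (1..6) in the first ordering, then rewrite the second ordering as that position sequence:
positions: K→1, C→2, E→3, Y→4, I→5, A→6
second ordering as positions: [1, 5, 2, 4, 6, 3]
Discordant pairs = inversions in this position sequence.
1: 0
5: 2, 4, 3 → 3
2: 0
4: 3 → 1
6: 3 → 1
3: 0
Total: 0 + 3 + 0 + 1 + 1 + 0 = 5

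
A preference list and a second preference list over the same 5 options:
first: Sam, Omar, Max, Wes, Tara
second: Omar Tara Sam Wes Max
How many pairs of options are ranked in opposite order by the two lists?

Assign each item its position (1..5) in the first ordering, then rewrite the second ordering as that position sequence:
positions: Sam→1, Omar→2, Max→3, Wes→4, Tara→5
second ordering as positions: [2, 5, 1, 4, 3]
Discordant pairs = inversions in this position sequence.
2: 1 → 1
5: 1, 4, 3 → 3
1: 0
4: 3 → 1
3: 0
Total: 1 + 3 + 0 + 1 + 0 = 5

5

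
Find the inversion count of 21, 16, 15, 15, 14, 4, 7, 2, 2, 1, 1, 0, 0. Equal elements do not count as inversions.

73 inversions

For each element, count later entries that are smaller:
21 → 16, 15, 15, 14, 4, 7, 2, 2, 1, 1, 0, 0 → 12
16 → 15, 15, 14, 4, 7, 2, 2, 1, 1, 0, 0 → 11
15 → 14, 4, 7, 2, 2, 1, 1, 0, 0 → 9
15 → 14, 4, 7, 2, 2, 1, 1, 0, 0 → 9
14 → 4, 7, 2, 2, 1, 1, 0, 0 → 8
4 → 2, 2, 1, 1, 0, 0 → 6
7 → 2, 2, 1, 1, 0, 0 → 6
2 → 1, 1, 0, 0 → 4
2 → 1, 1, 0, 0 → 4
1 → 0, 0 → 2
1 → 0, 0 → 2
0 → none → 0
0 → none → 0
Sum: 12 + 11 + 9 + 9 + 8 + 6 + 6 + 4 + 4 + 2 + 2 + 0 + 0 = 73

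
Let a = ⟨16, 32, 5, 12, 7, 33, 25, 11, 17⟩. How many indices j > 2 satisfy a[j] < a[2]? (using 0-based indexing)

The element at index 2 is 5.
Elements after it: 12, 7, 33, 25, 11, 17
None of them are smaller than 5.

0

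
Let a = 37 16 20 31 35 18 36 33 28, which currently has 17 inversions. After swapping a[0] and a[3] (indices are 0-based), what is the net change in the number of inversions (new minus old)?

-1

Positions 0 and 3 hold 37 and 31; after swapping, the array is [31, 16, 20, 37, 35, 18, 36, 33, 28].
Sweep left to right; for each value list the smaller values that follow it:
31 → 16, 20, 18, 28 → 4
16 → none → 0
20 → 18 → 1
37 → 35, 18, 36, 33, 28 → 5
35 → 18, 33, 28 → 3
18 → none → 0
36 → 33, 28 → 2
33 → 28 → 1
28 → none → 0
Sum: 4 + 0 + 1 + 5 + 3 + 0 + 2 + 1 + 0 = 16
Change: 16 − 17 = -1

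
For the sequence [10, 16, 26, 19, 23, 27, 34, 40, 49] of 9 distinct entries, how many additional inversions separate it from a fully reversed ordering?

Maximum inversions for 9 distinct elements is C(9, 2) = 9·8/2 = 36.
Current inversions — for each element, count later smaller elements:
10: 0
16: 0
26: 2
19: 0
23: 0
27: 0
34: 0
40: 0
49: 0
Current total: 0 + 0 + 2 + 0 + 0 + 0 + 0 + 0 + 0 = 2
Shortfall: 36 − 2 = 34

34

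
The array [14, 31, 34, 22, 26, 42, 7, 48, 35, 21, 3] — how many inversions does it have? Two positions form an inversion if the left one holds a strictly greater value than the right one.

For each element, count later entries that are smaller:
14: 2
31: 5
34: 5
22: 3
26: 3
42: 4
7: 1
48: 3
35: 2
21: 1
3: 0
Sum: 2 + 5 + 5 + 3 + 3 + 4 + 1 + 3 + 2 + 1 + 0 = 29

29 inversions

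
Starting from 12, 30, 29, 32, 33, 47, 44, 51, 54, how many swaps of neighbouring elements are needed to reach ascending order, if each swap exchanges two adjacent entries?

The minimum number of adjacent swaps to sort an array equals its inversion count, since every such swap removes exactly one inversion.
Count inversions — for each element, later elements that are smaller:
12: none → 0
30: 29 → 1
29: none → 0
32: none → 0
33: none → 0
47: 44 → 1
44: none → 0
51: none → 0
54: none → 0
Total inversions: 0 + 1 + 0 + 0 + 0 + 1 + 0 + 0 + 0 = 2

2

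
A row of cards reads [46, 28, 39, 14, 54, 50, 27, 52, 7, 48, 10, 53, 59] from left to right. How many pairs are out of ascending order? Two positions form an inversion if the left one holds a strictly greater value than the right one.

33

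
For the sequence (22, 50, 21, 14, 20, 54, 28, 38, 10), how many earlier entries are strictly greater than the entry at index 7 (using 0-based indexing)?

2 such elements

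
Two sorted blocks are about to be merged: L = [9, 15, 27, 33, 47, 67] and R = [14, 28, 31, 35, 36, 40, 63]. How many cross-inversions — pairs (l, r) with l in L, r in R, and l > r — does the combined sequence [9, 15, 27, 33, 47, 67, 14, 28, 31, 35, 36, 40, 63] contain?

18

Take each right-half value and tally the left-half values above it:
r = 14: 15, 27, 33, 47, 67 → 5
r = 28: 33, 47, 67 → 3
r = 31: 33, 47, 67 → 3
r = 35: 47, 67 → 2
r = 36: 47, 67 → 2
r = 40: 47, 67 → 2
r = 63: 67 → 1
Cross-inversions: 5 + 3 + 3 + 2 + 2 + 2 + 1 = 18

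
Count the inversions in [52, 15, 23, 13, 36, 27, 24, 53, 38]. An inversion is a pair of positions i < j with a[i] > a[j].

13 inversions

Element-by-element contributions:
52: 7
15: 1
23: 1
13: 0
36: 2
27: 1
24: 0
53: 1
38: 0
Sum: 7 + 1 + 1 + 0 + 2 + 1 + 0 + 1 + 0 = 13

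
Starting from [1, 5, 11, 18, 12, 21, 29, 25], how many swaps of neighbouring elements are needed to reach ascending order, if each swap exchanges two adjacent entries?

2 adjacent swaps

Each adjacent swap fixes exactly one inversion, so the minimum swap count equals the number of inversions.
Count inversions — for each element, later elements that are smaller:
1: none → 0
5: none → 0
11: none → 0
18: 12 → 1
12: none → 0
21: none → 0
29: 25 → 1
25: none → 0
Total inversions: 0 + 0 + 0 + 1 + 0 + 0 + 1 + 0 = 2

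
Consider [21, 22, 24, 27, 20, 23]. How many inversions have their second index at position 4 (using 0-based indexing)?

The element at index 4 is 20.
Elements before it: 21, 22, 24, 27
Those larger than 20: 21, 22, 24, 27

4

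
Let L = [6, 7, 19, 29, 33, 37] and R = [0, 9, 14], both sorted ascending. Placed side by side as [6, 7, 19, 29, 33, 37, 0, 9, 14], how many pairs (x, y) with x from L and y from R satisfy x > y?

For each element r of the right run, count left-run elements greater than r:
r = 0: 6, 7, 19, 29, 33, 37 → 6
r = 9: 19, 29, 33, 37 → 4
r = 14: 19, 29, 33, 37 → 4
Cross-inversions: 6 + 4 + 4 = 14

Split inversions: 14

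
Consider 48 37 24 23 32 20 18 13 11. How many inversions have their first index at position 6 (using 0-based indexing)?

The element at index 6 is 18.
Elements after it: 13, 11
Those smaller than 18: 13, 11

2 such elements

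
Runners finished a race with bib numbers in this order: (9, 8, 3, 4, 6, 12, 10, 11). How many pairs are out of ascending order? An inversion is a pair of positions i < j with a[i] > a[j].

9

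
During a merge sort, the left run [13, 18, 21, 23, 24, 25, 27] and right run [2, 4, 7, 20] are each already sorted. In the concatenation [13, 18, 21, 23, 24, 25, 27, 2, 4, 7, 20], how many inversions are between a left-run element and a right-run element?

26

Take each right-half value and tally the left-half values above it:
r = 2: 13, 18, 21, 23, 24, 25, 27 → 7
r = 4: 13, 18, 21, 23, 24, 25, 27 → 7
r = 7: 13, 18, 21, 23, 24, 25, 27 → 7
r = 20: 21, 23, 24, 25, 27 → 5
Cross-inversions: 7 + 7 + 7 + 5 = 26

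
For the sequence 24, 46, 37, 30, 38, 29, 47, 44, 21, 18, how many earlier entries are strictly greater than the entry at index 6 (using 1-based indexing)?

The element at index 6 is 29.
Elements before it: 24, 46, 37, 30, 38
Those larger than 29: 46, 37, 30, 38

4 such elements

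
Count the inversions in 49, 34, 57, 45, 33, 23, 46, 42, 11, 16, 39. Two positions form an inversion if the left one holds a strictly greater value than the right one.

For each element, count later entries that are smaller:
49 → 34, 45, 33, 23, 46, 42, 11, 16, 39 → 9
34 → 33, 23, 11, 16 → 4
57 → 45, 33, 23, 46, 42, 11, 16, 39 → 8
45 → 33, 23, 42, 11, 16, 39 → 6
33 → 23, 11, 16 → 3
23 → 11, 16 → 2
46 → 42, 11, 16, 39 → 4
42 → 11, 16, 39 → 3
11 → none → 0
16 → none → 0
39 → none → 0
Sum: 9 + 4 + 8 + 6 + 3 + 2 + 4 + 3 + 0 + 0 + 0 = 39

39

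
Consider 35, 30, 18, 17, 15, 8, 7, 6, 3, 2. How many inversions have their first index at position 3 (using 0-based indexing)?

6 such elements

The element at index 3 is 17.
Elements after it: 15, 8, 7, 6, 3, 2
Those smaller than 17: 15, 8, 7, 6, 3, 2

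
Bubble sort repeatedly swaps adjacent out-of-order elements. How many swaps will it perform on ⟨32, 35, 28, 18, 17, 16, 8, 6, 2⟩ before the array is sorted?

Minimum adjacent swaps = number of inversions (each swap of adjacent out-of-order elements removes one inversion and no swap can remove more).
Count inversions — for each element, later elements that are smaller:
32: 28, 18, 17, 16, 8, 6, 2 → 7
35: 28, 18, 17, 16, 8, 6, 2 → 7
28: 18, 17, 16, 8, 6, 2 → 6
18: 17, 16, 8, 6, 2 → 5
17: 16, 8, 6, 2 → 4
16: 8, 6, 2 → 3
8: 6, 2 → 2
6: 2 → 1
2: none → 0
Total inversions: 7 + 7 + 6 + 5 + 4 + 3 + 2 + 1 + 0 = 35

35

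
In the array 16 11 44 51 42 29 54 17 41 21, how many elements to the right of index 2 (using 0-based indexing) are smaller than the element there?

5

The element at index 2 is 44.
Elements after it: 51, 42, 29, 54, 17, 41, 21
Those smaller than 44: 42, 29, 17, 41, 21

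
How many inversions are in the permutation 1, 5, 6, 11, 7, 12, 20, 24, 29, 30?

Count, for each position, how many later elements it exceeds:
1: 0
5: 0
6: 0
11: 1
7: 0
12: 0
20: 0
24: 0
29: 0
30: 0
Sum: 0 + 0 + 0 + 1 + 0 + 0 + 0 + 0 + 0 + 0 = 1

1 out-of-order pair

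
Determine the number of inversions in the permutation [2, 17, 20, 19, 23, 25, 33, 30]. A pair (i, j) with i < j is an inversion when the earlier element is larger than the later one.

For each element, count later entries that are smaller:
2 → none → 0
17 → none → 0
20 → 19 → 1
19 → none → 0
23 → none → 0
25 → none → 0
33 → 30 → 1
30 → none → 0
Sum: 0 + 0 + 1 + 0 + 0 + 0 + 1 + 0 = 2

Inversions: 2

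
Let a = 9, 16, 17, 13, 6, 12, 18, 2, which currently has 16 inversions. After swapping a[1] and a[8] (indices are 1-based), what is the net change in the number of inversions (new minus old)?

Positions 1 and 8 hold 9 and 2; after swapping, the array is [2, 16, 17, 13, 6, 12, 18, 9].
Element-by-element contributions:
2: 0
16: 4
17: 4
13: 3
6: 0
12: 1
18: 1
9: 0
Sum: 0 + 4 + 4 + 3 + 0 + 1 + 1 + 0 = 13
Change: 13 − 16 = -3

-3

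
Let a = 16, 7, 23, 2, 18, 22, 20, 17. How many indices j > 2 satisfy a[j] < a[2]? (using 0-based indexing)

The element at index 2 is 23.
Elements after it: 2, 18, 22, 20, 17
Those smaller than 23: 2, 18, 22, 20, 17

5 such elements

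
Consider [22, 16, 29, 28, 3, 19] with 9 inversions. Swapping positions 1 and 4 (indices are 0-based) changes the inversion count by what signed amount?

Positions 1 and 4 hold 16 and 3; after swapping, the array is [22, 3, 29, 28, 16, 19].
For each element, count later entries that are smaller:
22 → 3, 16, 19 → 3
3 → none → 0
29 → 28, 16, 19 → 3
28 → 16, 19 → 2
16 → none → 0
19 → none → 0
Sum: 3 + 0 + 3 + 2 + 0 + 0 = 8
Change: 8 − 9 = -1

-1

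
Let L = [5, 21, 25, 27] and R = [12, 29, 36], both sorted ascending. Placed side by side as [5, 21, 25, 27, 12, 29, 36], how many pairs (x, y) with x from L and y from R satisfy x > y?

3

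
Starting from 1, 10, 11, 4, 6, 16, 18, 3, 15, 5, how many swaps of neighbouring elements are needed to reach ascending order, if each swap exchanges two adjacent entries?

18

Minimum adjacent swaps = number of inversions (each swap of adjacent out-of-order elements removes one inversion and no swap can remove more).
Count inversions — for each element, later elements that are smaller:
1: none → 0
10: 4, 6, 3, 5 → 4
11: 4, 6, 3, 5 → 4
4: 3 → 1
6: 3, 5 → 2
16: 3, 15, 5 → 3
18: 3, 15, 5 → 3
3: none → 0
15: 5 → 1
5: none → 0
Total inversions: 0 + 4 + 4 + 1 + 2 + 3 + 3 + 0 + 1 + 0 = 18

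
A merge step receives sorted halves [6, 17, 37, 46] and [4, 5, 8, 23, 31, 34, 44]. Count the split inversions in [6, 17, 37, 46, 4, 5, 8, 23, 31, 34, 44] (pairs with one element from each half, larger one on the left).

Take each right-half value and tally the left-half values above it:
r = 4: 6, 17, 37, 46 → 4
r = 5: 6, 17, 37, 46 → 4
r = 8: 17, 37, 46 → 3
r = 23: 37, 46 → 2
r = 31: 37, 46 → 2
r = 34: 37, 46 → 2
r = 44: 46 → 1
Cross-inversions: 4 + 4 + 3 + 2 + 2 + 2 + 1 = 18

18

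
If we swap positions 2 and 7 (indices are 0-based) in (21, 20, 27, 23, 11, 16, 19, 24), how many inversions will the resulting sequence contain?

Positions 2 and 7 hold 27 and 24; after swapping, the array is [21, 20, 24, 23, 11, 16, 19, 27].
Count, for each position, how many later elements it exceeds:
21 → 20, 11, 16, 19 → 4
20 → 11, 16, 19 → 3
24 → 23, 11, 16, 19 → 4
23 → 11, 16, 19 → 3
11 → none → 0
16 → none → 0
19 → none → 0
27 → none → 0
Sum: 4 + 3 + 4 + 3 + 0 + 0 + 0 + 0 = 14

14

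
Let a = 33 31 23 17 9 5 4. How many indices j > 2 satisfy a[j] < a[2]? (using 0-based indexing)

4 such elements

The element at index 2 is 23.
Elements after it: 17, 9, 5, 4
Those smaller than 23: 17, 9, 5, 4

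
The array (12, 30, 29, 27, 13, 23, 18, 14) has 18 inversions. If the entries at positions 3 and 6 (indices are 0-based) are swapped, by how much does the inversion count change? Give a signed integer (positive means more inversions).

-3

Positions 3 and 6 hold 27 and 18; after swapping, the array is [12, 30, 29, 18, 13, 23, 27, 14].
Count, for each position, how many later elements it exceeds:
12: 0
30: 6
29: 5
18: 2
13: 0
23: 1
27: 1
14: 0
Sum: 0 + 6 + 5 + 2 + 0 + 1 + 1 + 0 = 15
Change: 15 − 18 = -3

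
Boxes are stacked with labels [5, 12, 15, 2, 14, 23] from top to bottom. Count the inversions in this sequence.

4 out-of-order pairs

Count, for each position, how many later elements it exceeds:
5 → 2 → 1
12 → 2 → 1
15 → 2, 14 → 2
2 → none → 0
14 → none → 0
23 → none → 0
Sum: 1 + 1 + 2 + 0 + 0 + 0 = 4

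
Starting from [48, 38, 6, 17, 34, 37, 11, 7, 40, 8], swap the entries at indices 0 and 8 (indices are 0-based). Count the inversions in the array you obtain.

Positions 0 and 8 hold 48 and 40; after swapping, the array is [40, 38, 6, 17, 34, 37, 11, 7, 48, 8].
Sweep left to right; for each value list the smaller values that follow it:
40 → 38, 6, 17, 34, 37, 11, 7, 8 → 8
38 → 6, 17, 34, 37, 11, 7, 8 → 7
6 → none → 0
17 → 11, 7, 8 → 3
34 → 11, 7, 8 → 3
37 → 11, 7, 8 → 3
11 → 7, 8 → 2
7 → none → 0
48 → 8 → 1
8 → none → 0
Sum: 8 + 7 + 0 + 3 + 3 + 3 + 2 + 0 + 1 + 0 = 27

27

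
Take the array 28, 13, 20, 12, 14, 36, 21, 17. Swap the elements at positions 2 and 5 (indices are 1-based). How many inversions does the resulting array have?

There are 14 inversions.

Positions 2 and 5 hold 13 and 14; after swapping, the array is [28, 14, 20, 12, 13, 36, 21, 17].
Count, for each position, how many later elements it exceeds:
28: 6
14: 2
20: 3
12: 0
13: 0
36: 2
21: 1
17: 0
Sum: 6 + 2 + 3 + 0 + 0 + 2 + 1 + 0 = 14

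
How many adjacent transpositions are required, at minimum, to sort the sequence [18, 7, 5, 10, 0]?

8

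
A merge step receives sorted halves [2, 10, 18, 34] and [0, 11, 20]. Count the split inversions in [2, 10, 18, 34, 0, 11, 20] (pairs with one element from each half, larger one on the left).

7 cross-inversions

For each element r of the right run, count left-run elements greater than r:
r = 0: 2, 10, 18, 34 → 4
r = 11: 18, 34 → 2
r = 20: 34 → 1
Cross-inversions: 4 + 2 + 1 = 7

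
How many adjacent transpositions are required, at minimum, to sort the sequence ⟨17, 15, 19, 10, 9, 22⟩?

8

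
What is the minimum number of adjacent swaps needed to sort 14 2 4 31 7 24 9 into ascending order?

8

The minimum number of adjacent swaps to sort an array equals its inversion count, since every such swap removes exactly one inversion.
Count inversions — for each element, later elements that are smaller:
14: 2, 4, 7, 9 → 4
2: none → 0
4: none → 0
31: 7, 24, 9 → 3
7: none → 0
24: 9 → 1
9: none → 0
Total inversions: 4 + 0 + 0 + 3 + 0 + 1 + 0 = 8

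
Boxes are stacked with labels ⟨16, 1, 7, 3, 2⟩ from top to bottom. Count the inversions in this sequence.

Inversions: 7

Out-of-order index pairs (1-indexed):
(1,2): 16 > 1
(1,3): 16 > 7
(1,4): 16 > 3
(1,5): 16 > 2
(3,4): 7 > 3
(3,5): 7 > 2
(4,5): 3 > 2
That's 7 pairs.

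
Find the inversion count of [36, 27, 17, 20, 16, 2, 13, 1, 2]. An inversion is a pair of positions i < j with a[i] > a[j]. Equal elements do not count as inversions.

32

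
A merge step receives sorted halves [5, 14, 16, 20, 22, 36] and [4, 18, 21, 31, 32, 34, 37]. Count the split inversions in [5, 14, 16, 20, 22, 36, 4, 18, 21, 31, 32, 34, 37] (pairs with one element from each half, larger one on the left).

Cross-inversions: 14

Take each right-half value and tally the left-half values above it:
r = 4: 5, 14, 16, 20, 22, 36 → 6
r = 18: 20, 22, 36 → 3
r = 21: 22, 36 → 2
r = 31: 36 → 1
r = 32: 36 → 1
r = 34: 36 → 1
r = 37: none → 0
Cross-inversions: 6 + 3 + 2 + 1 + 1 + 1 + 0 = 14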